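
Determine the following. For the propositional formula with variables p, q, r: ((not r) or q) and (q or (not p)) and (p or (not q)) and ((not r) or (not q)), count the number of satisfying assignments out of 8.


Evaluate all 8 assignments for p, q, r:
p=0, q=0, r=0: 1
p=0, q=0, r=1: 0
p=0, q=1, r=0: 0
p=0, q=1, r=1: 0
p=1, q=0, r=0: 0
p=1, q=0, r=1: 0
p=1, q=1, r=0: 1
p=1, q=1, r=1: 0
Satisfying count = 2

2


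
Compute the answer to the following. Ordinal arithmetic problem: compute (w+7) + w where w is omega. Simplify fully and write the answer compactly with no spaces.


Compute (w+7) + w.
Ordinal + is associative but NOT commutative; for finite n>0, n + w = w but w + n stays w+n.
(w+7) + w = w + (7+w) = w + w = w*2 (the finite tail 7 is absorbed by the right w).
Result = w*2

w*2


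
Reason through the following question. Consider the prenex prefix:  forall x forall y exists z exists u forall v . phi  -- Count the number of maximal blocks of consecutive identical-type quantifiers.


Quantifier-type sequence: A A E E A  (A=forall, E=exists)
Group into maximal same-type runs:
  Ax2 | Ex2 | Ax1
Number of blocks = 3

3


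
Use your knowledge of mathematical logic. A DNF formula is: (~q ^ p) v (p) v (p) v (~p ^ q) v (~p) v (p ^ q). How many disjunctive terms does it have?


A DNF formula is a disjunction of terms (conjunctions).
Terms are separated by v.
Counting the disjuncts: 6 terms.

6


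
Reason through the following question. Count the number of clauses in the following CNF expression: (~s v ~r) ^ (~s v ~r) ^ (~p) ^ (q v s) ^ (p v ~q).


A CNF formula is a conjunction of clauses.
Clauses are separated by ^.
Counting the conjuncts: 5 clauses.

5


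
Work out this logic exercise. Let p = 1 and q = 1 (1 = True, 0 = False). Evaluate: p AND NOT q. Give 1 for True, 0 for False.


p = 1, q = 1
Operation: p AND NOT q
Evaluate: 1 AND NOT 1 = 0

0


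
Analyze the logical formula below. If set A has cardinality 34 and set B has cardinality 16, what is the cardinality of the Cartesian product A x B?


The Cartesian product A x B contains all ordered pairs (a, b).
|A x B| = |A| * |B| = 34 * 16 = 544

544


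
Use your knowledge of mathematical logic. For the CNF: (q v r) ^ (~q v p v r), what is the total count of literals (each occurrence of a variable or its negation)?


Counting literals in each clause:
Clause 1: 2 literal(s)
Clause 2: 3 literal(s)
Total = 5

5


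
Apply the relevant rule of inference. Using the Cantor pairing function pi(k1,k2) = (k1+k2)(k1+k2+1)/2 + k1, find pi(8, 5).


k1 + k2 = 13
(k1+k2)(k1+k2+1)/2 = 13 * 14 / 2 = 91
pi = 91 + 8 = 99

99


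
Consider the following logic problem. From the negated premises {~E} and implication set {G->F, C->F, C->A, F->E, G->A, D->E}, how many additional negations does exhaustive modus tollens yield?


Initial negated facts: {~E}
Apply modus tollens to closure:
  ~E and F->E  =>  ~F
  ~E and D->E  =>  ~D
  ~F and G->F  =>  ~G
  ~F and C->F  =>  ~C
Final negated: {~C, ~D, ~E, ~F, ~G}
New negations: {~C, ~D, ~F, ~G}
Count = 4

4


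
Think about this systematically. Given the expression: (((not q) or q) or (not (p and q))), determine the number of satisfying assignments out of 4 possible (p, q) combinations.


Check all 4 assignments:
p=0, q=0: 1
p=0, q=1: 1
p=1, q=0: 1
p=1, q=1: 1
Count of True = 4

4


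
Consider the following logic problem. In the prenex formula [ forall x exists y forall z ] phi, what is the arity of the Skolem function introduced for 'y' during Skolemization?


Quantifier prefix: forall x exists y forall z
'y' is existentially quantified at position 2.
Universal variables preceding it: x
Skolem function arity = 1

1


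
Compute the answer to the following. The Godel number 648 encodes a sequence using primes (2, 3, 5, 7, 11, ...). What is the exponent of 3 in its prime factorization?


Factorize 648 by dividing by 3 repeatedly.
Division steps: 3 divides 648 exactly 4 time(s).
Exponent of 3 = 4

4


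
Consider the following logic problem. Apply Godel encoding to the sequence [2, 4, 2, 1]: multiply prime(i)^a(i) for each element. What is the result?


Encode each element as an exponent of the corresponding prime:
  2^2 = 4
  3^4 = 81
  5^2 = 25
  7^1 = 7
Product = 4 * 81 * 25 * 7 = 56700

56700


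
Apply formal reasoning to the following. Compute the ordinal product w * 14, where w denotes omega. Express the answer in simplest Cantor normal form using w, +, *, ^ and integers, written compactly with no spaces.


Compute w * 14.
Ordinal * is associative and left-distributive over +, but NOT commutative; for finite n>1, n*w = w but w*n stays w*n.
w * 14 means 14 copies of w concatenated: w*14.
Result = w*14

w*14


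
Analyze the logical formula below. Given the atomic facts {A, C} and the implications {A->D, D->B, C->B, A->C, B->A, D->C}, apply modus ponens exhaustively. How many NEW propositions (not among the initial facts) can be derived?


Initial facts: {A, C}
Apply modus ponens to closure:
  A and A->D  =>  D
  D and D->B  =>  B
Final known: {A, B, C, D}
New propositions: {B, D}
Count = 2

2


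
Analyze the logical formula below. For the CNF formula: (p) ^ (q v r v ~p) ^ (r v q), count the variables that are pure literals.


Check each variable for pure literal status:
p: mixed (not pure)
q: pure positive
r: pure positive
Pure literal count = 2

2


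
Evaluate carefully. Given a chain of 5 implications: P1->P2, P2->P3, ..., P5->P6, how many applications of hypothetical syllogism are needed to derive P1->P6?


With 5 implications in a chain connecting 6 propositions:
P1->P2, P2->P3, ..., P5->P6
Steps needed = (number of implications) - 1 = 5 - 1 = 4

4


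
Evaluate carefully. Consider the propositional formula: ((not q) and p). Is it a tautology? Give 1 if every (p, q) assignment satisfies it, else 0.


Check all 4 assignments:
p=0, q=0: 0
p=0, q=1: 0
p=1, q=0: 1
p=1, q=1: 0
Satisfying count = 1/4.
Tautology iff count = 4: no.

0


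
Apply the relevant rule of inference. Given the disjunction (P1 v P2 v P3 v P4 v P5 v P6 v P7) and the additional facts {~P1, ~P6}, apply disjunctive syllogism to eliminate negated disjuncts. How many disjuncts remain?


Original disjuncts (7): P1, P2, P3, P4, P5, P6, P7
Negated (eliminate): ~P1, ~P6
Remaining disjuncts: P2, P3, P4, P5, P7
Count = 7 - 2 = 5

5


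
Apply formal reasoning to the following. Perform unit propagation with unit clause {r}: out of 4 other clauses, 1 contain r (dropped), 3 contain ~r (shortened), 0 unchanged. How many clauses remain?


Satisfied (removed): 1
Shortened (remain): 3
Unchanged (remain): 0
Remaining = 3 + 0 = 3

3


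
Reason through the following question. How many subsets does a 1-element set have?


The power set of a set with n elements has 2^n elements.
|P(S)| = 2^1 = 2

2


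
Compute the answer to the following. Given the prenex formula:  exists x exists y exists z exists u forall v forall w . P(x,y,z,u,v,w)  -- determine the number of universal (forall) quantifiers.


Quantifier prefix: exists x exists y exists z exists u forall v forall w
Mark each quantifier type:
  E E E E U U
Universal count = 2, Existential count = 4
Asked for universal (forall) quantifiers: 2

2


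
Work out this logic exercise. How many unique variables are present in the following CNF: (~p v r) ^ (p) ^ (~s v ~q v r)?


Identify each variable that appears in the formula.
Variables found: p, q, r, s
Count = 4

4


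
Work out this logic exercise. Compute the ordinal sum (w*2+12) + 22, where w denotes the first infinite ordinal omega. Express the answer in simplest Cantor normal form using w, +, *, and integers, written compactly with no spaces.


Compute (w*2+12) + 22.
Ordinal + is associative but NOT commutative; for finite n>0, n + w = w but w + n stays w+n.
By associativity: (w*2+12) + 22 = w*2 + (12+22) = w*2+34.
Result = w*2+34

w*2+34


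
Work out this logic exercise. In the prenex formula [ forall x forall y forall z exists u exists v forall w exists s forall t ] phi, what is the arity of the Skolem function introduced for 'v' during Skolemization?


Quantifier prefix: forall x forall y forall z exists u exists v forall w exists s forall t
'v' is existentially quantified at position 5.
Universal variables preceding it: x, y, z
Skolem function arity = 3

3


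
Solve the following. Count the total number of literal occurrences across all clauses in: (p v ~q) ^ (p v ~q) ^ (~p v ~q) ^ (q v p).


Counting literals in each clause:
Clause 1: 2 literal(s)
Clause 2: 2 literal(s)
Clause 3: 2 literal(s)
Clause 4: 2 literal(s)
Total = 8

8


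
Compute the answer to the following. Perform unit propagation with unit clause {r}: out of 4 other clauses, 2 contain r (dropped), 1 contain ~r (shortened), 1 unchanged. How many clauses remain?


Satisfied (removed): 2
Shortened (remain): 1
Unchanged (remain): 1
Remaining = 1 + 1 = 2

2


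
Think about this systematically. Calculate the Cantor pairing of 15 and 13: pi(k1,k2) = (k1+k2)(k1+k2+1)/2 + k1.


k1 + k2 = 28
(k1+k2)(k1+k2+1)/2 = 28 * 29 / 2 = 406
pi = 406 + 15 = 421

421


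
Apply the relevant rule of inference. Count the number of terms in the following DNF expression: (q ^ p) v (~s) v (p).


A DNF formula is a disjunction of terms (conjunctions).
Terms are separated by v.
Counting the disjuncts: 3 terms.

3


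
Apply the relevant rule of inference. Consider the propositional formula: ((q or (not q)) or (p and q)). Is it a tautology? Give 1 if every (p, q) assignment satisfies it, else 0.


Check all 4 assignments:
p=0, q=0: 1
p=0, q=1: 1
p=1, q=0: 1
p=1, q=1: 1
Satisfying count = 4/4.
Tautology iff count = 4: yes.

1


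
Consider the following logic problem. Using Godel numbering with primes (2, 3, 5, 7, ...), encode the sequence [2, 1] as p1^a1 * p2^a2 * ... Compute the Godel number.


Encode each element as an exponent of the corresponding prime:
  2^2 = 4
  3^1 = 3
Product = 4 * 3 = 12

12


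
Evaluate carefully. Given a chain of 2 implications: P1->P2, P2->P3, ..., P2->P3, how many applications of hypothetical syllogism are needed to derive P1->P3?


With 2 implications in a chain connecting 3 propositions:
P1->P2, P2->P3, ..., P2->P3
Steps needed = (number of implications) - 1 = 2 - 1 = 1

1


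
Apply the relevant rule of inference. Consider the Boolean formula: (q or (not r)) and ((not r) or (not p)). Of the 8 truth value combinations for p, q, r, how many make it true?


Evaluate all 8 assignments for p, q, r:
p=0, q=0, r=0: 1
p=0, q=0, r=1: 0
p=0, q=1, r=0: 1
p=0, q=1, r=1: 1
p=1, q=0, r=0: 1
p=1, q=0, r=1: 0
p=1, q=1, r=0: 1
p=1, q=1, r=1: 0
Satisfying count = 5

5


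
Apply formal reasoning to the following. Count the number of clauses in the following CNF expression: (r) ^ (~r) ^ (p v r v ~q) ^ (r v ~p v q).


A CNF formula is a conjunction of clauses.
Clauses are separated by ^.
Counting the conjuncts: 4 clauses.

4


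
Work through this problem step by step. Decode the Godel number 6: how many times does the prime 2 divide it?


Factorize 6 by dividing by 2 repeatedly.
Division steps: 2 divides 6 exactly 1 time(s).
Exponent of 2 = 1

1


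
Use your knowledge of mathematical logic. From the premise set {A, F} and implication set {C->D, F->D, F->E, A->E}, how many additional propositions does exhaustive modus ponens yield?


Initial facts: {A, F}
Apply modus ponens to closure:
  F and F->D  =>  D
  F and F->E  =>  E
Final known: {A, D, E, F}
New propositions: {D, E}
Count = 2

2


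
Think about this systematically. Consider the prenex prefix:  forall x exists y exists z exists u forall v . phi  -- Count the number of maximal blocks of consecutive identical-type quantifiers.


Quantifier-type sequence: A E E E A  (A=forall, E=exists)
Group into maximal same-type runs:
  Ax1 | Ex3 | Ax1
Number of blocks = 3

3


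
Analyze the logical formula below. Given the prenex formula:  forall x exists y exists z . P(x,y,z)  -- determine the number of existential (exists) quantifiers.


Quantifier prefix: forall x exists y exists z
Mark each quantifier type:
  U E E
Universal count = 1, Existential count = 2
Asked for existential (exists) quantifiers: 2

2


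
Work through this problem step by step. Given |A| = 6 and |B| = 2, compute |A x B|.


The Cartesian product A x B contains all ordered pairs (a, b).
|A x B| = |A| * |B| = 6 * 2 = 12

12


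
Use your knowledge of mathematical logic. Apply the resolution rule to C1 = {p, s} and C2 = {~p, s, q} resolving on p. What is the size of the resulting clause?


Remove p from C1 and ~p from C2.
C1 remainder: {s}
C2 remainder: {s, q}
Union (resolvent): {q, s}
Resolvent has 2 literal(s).

2


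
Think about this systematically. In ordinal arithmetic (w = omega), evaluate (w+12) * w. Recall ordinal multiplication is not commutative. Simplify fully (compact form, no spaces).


Compute (w+12) * w.
Ordinal * is associative and left-distributive over +, but NOT commutative; for finite n>1, n*w = w but w*n stays w*n.
(w+12) * w = sup{(w+12)*k : k<w} = sup{w*k+12} = w^2 (the +12 tail is absorbed in the limit).
Result = w^2

w^2


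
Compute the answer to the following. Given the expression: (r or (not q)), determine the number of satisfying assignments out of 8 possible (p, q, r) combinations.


Check all 8 assignments:
p=0, q=0, r=0: 1
p=0, q=0, r=1: 1
p=0, q=1, r=0: 0
p=0, q=1, r=1: 1
p=1, q=0, r=0: 1
p=1, q=0, r=1: 1
p=1, q=1, r=0: 0
p=1, q=1, r=1: 1
Count of True = 6

6


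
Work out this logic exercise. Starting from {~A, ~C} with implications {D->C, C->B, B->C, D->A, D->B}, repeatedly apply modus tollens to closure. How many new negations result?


Initial negated facts: {~A, ~C}
Apply modus tollens to closure:
  ~C and D->C  =>  ~D
  ~C and B->C  =>  ~B
Final negated: {~A, ~B, ~C, ~D}
New negations: {~B, ~D}
Count = 2

2


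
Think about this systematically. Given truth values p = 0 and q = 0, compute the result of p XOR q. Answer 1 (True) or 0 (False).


p = 0, q = 0
Operation: p XOR q
Evaluate: 0 XOR 0 = 0

0


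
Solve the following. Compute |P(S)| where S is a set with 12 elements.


The power set of a set with n elements has 2^n elements.
|P(S)| = 2^12 = 4096

4096


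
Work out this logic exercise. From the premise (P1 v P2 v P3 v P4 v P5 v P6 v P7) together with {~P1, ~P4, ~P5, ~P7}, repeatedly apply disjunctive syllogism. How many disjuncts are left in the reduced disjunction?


Original disjuncts (7): P1, P2, P3, P4, P5, P6, P7
Negated (eliminate): ~P1, ~P4, ~P5, ~P7
Remaining disjuncts: P2, P3, P6
Count = 7 - 4 = 3

3


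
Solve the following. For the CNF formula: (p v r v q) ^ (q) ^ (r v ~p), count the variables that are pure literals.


Check each variable for pure literal status:
p: mixed (not pure)
q: pure positive
r: pure positive
Pure literal count = 2

2


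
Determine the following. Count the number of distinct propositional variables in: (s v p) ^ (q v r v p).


Identify each variable that appears in the formula.
Variables found: p, q, r, s
Count = 4

4


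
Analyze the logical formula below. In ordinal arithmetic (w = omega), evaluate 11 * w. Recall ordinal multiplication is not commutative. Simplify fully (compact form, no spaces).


Compute 11 * w.
Ordinal * is associative and left-distributive over +, but NOT commutative; for finite n>1, n*w = w but w*n stays w*n.
For finite n>0, n * w = sup{n*k : k<w} = w. So 11 * w = w.
Result = w

w


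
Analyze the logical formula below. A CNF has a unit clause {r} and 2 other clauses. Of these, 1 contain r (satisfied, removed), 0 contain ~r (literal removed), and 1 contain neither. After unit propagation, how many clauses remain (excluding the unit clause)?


Satisfied (removed): 1
Shortened (remain): 0
Unchanged (remain): 1
Remaining = 0 + 1 = 1

1


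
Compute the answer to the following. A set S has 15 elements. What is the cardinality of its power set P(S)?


The power set of a set with n elements has 2^n elements.
|P(S)| = 2^15 = 32768

32768


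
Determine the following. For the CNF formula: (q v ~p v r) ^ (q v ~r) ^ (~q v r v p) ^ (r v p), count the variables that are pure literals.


Check each variable for pure literal status:
p: mixed (not pure)
q: mixed (not pure)
r: mixed (not pure)
Pure literal count = 0

0


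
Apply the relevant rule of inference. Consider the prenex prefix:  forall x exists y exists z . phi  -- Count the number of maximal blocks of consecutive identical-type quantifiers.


Quantifier-type sequence: A E E  (A=forall, E=exists)
Group into maximal same-type runs:
  Ax1 | Ex2
Number of blocks = 2

2


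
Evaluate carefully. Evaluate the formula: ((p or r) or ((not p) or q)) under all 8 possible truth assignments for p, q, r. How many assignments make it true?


Check all 8 assignments:
p=0, q=0, r=0: 1
p=0, q=0, r=1: 1
p=0, q=1, r=0: 1
p=0, q=1, r=1: 1
p=1, q=0, r=0: 1
p=1, q=0, r=1: 1
p=1, q=1, r=0: 1
p=1, q=1, r=1: 1
Count of True = 8

8


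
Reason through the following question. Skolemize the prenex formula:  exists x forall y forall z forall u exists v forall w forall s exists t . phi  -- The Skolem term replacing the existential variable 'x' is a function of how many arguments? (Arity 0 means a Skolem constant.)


Quantifier prefix: exists x forall y forall z forall u exists v forall w forall s exists t
'x' is existentially quantified at position 1.
No universal quantifiers precede it.
Skolem function arity = 0 (a Skolem constant)

0


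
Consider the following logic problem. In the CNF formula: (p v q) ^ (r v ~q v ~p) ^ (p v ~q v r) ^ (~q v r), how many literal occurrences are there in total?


Counting literals in each clause:
Clause 1: 2 literal(s)
Clause 2: 3 literal(s)
Clause 3: 3 literal(s)
Clause 4: 2 literal(s)
Total = 10

10


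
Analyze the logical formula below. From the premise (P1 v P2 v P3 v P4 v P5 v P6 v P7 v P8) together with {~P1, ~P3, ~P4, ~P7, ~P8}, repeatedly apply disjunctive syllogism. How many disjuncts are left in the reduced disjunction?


Original disjuncts (8): P1, P2, P3, P4, P5, P6, P7, P8
Negated (eliminate): ~P1, ~P3, ~P4, ~P7, ~P8
Remaining disjuncts: P2, P5, P6
Count = 8 - 5 = 3

3


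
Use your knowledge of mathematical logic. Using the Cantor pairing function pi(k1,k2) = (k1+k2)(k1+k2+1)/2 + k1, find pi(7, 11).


k1 + k2 = 18
(k1+k2)(k1+k2+1)/2 = 18 * 19 / 2 = 171
pi = 171 + 7 = 178

178


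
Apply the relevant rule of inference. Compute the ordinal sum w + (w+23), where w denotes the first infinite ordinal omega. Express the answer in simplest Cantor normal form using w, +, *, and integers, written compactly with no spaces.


Compute w + (w+23).
Ordinal + is associative but NOT commutative; for finite n>0, n + w = w but w + n stays w+n.
w + (w+23) = (w+w) + 23 = w*2+23.
Result = w*2+23

w*2+23


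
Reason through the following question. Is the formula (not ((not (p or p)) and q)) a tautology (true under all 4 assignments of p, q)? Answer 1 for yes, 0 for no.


Check all 4 assignments:
p=0, q=0: 1
p=0, q=1: 0
p=1, q=0: 1
p=1, q=1: 1
Satisfying count = 3/4.
Tautology iff count = 4: no.

0


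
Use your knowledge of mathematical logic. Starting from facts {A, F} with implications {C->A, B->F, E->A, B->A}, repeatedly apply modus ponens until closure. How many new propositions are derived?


Initial facts: {A, F}
Apply modus ponens to closure:
  (no implication fires)
Final known: {A, F}
New propositions: {(none)}
Count = 0

0


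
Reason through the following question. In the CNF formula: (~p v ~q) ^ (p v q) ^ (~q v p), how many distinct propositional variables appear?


Identify each variable that appears in the formula.
Variables found: p, q
Count = 2

2


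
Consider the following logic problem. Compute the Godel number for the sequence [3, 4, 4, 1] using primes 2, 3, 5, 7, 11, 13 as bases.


Encode each element as an exponent of the corresponding prime:
  2^3 = 8
  3^4 = 81
  5^4 = 625
  7^1 = 7
Product = 8 * 81 * 625 * 7 = 2835000

2835000


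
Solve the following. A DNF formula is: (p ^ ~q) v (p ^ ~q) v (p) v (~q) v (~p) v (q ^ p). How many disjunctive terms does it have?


A DNF formula is a disjunction of terms (conjunctions).
Terms are separated by v.
Counting the disjuncts: 6 terms.

6


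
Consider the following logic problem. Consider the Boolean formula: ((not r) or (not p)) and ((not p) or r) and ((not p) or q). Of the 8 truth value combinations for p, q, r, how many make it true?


Evaluate all 8 assignments for p, q, r:
p=0, q=0, r=0: 1
p=0, q=0, r=1: 1
p=0, q=1, r=0: 1
p=0, q=1, r=1: 1
p=1, q=0, r=0: 0
p=1, q=0, r=1: 0
p=1, q=1, r=0: 0
p=1, q=1, r=1: 0
Satisfying count = 4

4


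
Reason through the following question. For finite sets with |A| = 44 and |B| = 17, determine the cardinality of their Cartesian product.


The Cartesian product A x B contains all ordered pairs (a, b).
|A x B| = |A| * |B| = 44 * 17 = 748

748


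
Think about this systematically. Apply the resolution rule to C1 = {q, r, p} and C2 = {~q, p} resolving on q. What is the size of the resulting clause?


Remove q from C1 and ~q from C2.
C1 remainder: {r, p}
C2 remainder: {p}
Union (resolvent): {p, r}
Resolvent has 2 literal(s).

2


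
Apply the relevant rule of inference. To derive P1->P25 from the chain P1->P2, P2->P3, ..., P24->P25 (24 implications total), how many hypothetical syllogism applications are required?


With 24 implications in a chain connecting 25 propositions:
P1->P2, P2->P3, ..., P24->P25
Steps needed = (number of implications) - 1 = 24 - 1 = 23

23


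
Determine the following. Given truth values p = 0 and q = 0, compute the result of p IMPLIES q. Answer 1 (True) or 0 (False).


p = 0, q = 0
Operation: p IMPLIES q
Evaluate: 0 IMPLIES 0 = 1

1


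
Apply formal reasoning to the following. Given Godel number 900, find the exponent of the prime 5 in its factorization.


Factorize 900 by dividing by 5 repeatedly.
Division steps: 5 divides 900 exactly 2 time(s).
Exponent of 5 = 2

2


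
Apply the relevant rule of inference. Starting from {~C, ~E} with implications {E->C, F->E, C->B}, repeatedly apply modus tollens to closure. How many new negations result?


Initial negated facts: {~C, ~E}
Apply modus tollens to closure:
  ~E and F->E  =>  ~F
Final negated: {~C, ~E, ~F}
New negations: {~F}
Count = 1

1


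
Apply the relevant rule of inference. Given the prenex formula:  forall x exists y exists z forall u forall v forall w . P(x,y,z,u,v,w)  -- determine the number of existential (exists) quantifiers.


Quantifier prefix: forall x exists y exists z forall u forall v forall w
Mark each quantifier type:
  U E E U U U
Universal count = 4, Existential count = 2
Asked for existential (exists) quantifiers: 2

2


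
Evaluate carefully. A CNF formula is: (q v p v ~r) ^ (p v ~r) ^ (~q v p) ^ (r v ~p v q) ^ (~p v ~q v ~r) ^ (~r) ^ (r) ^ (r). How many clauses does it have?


A CNF formula is a conjunction of clauses.
Clauses are separated by ^.
Counting the conjuncts: 8 clauses.

8


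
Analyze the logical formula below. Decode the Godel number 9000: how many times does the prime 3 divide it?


Factorize 9000 by dividing by 3 repeatedly.
Division steps: 3 divides 9000 exactly 2 time(s).
Exponent of 3 = 2

2


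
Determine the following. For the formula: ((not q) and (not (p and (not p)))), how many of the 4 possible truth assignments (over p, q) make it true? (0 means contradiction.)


Check all 4 assignments:
p=0, q=0: 1
p=0, q=1: 0
p=1, q=0: 1
p=1, q=1: 0
Count of True = 2

2


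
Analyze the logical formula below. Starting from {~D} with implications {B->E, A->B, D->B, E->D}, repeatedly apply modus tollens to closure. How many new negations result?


Initial negated facts: {~D}
Apply modus tollens to closure:
  ~D and E->D  =>  ~E
  ~E and B->E  =>  ~B
  ~B and A->B  =>  ~A
Final negated: {~A, ~B, ~D, ~E}
New negations: {~A, ~B, ~E}
Count = 3

3


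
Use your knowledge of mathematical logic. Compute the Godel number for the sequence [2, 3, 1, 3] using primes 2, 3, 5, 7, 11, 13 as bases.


Encode each element as an exponent of the corresponding prime:
  2^2 = 4
  3^3 = 27
  5^1 = 5
  7^3 = 343
Product = 4 * 27 * 5 * 343 = 185220

185220


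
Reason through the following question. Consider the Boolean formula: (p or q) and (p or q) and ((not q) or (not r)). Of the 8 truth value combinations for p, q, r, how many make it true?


Evaluate all 8 assignments for p, q, r:
p=0, q=0, r=0: 0
p=0, q=0, r=1: 0
p=0, q=1, r=0: 1
p=0, q=1, r=1: 0
p=1, q=0, r=0: 1
p=1, q=0, r=1: 1
p=1, q=1, r=0: 1
p=1, q=1, r=1: 0
Satisfying count = 4

4


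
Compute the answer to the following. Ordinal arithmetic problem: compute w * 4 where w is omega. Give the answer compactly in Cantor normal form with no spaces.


Compute w * 4.
Ordinal * is associative and left-distributive over +, but NOT commutative; for finite n>1, n*w = w but w*n stays w*n.
w * 4 means 4 copies of w concatenated: w*4.
Result = w*4

w*4


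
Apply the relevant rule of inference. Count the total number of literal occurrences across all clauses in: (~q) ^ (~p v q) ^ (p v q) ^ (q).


Counting literals in each clause:
Clause 1: 1 literal(s)
Clause 2: 2 literal(s)
Clause 3: 2 literal(s)
Clause 4: 1 literal(s)
Total = 6

6


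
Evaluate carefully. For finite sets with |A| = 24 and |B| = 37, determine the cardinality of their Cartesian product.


The Cartesian product A x B contains all ordered pairs (a, b).
|A x B| = |A| * |B| = 24 * 37 = 888

888


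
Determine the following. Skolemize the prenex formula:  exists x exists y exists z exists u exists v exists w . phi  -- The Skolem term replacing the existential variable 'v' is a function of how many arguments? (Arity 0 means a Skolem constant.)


Quantifier prefix: exists x exists y exists z exists u exists v exists w
'v' is existentially quantified at position 5.
No universal quantifiers precede it.
Skolem function arity = 0 (a Skolem constant)

0


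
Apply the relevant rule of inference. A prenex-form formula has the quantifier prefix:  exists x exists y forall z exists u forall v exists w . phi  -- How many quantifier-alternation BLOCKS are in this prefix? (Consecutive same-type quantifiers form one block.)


Quantifier-type sequence: E E A E A E  (A=forall, E=exists)
Group into maximal same-type runs:
  Ex2 | Ax1 | Ex1 | Ax1 | Ex1
Number of blocks = 5

5


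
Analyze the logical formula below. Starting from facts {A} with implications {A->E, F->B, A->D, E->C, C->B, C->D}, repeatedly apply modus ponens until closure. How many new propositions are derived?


Initial facts: {A}
Apply modus ponens to closure:
  A and A->E  =>  E
  A and A->D  =>  D
  E and E->C  =>  C
  C and C->B  =>  B
Final known: {A, B, C, D, E}
New propositions: {B, C, D, E}
Count = 4

4


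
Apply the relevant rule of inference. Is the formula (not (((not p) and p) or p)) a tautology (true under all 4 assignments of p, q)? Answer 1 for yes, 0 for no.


Check all 4 assignments:
p=0, q=0: 1
p=0, q=1: 1
p=1, q=0: 0
p=1, q=1: 0
Satisfying count = 2/4.
Tautology iff count = 4: no.

0


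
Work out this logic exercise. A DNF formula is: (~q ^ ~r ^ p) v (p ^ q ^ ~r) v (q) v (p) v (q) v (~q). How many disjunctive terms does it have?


A DNF formula is a disjunction of terms (conjunctions).
Terms are separated by v.
Counting the disjuncts: 6 terms.

6


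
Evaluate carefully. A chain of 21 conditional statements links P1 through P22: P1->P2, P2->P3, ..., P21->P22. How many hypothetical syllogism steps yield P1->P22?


With 21 implications in a chain connecting 22 propositions:
P1->P2, P2->P3, ..., P21->P22
Steps needed = (number of implications) - 1 = 21 - 1 = 20

20


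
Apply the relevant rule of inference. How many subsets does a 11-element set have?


The power set of a set with n elements has 2^n elements.
|P(S)| = 2^11 = 2048

2048


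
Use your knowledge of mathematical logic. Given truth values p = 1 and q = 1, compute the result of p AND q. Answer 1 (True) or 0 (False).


p = 1, q = 1
Operation: p AND q
Evaluate: 1 AND 1 = 1

1


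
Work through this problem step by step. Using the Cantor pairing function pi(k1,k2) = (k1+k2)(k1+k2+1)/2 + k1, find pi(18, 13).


k1 + k2 = 31
(k1+k2)(k1+k2+1)/2 = 31 * 32 / 2 = 496
pi = 496 + 18 = 514

514


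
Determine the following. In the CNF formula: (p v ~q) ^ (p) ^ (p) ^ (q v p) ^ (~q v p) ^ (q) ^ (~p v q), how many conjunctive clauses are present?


A CNF formula is a conjunction of clauses.
Clauses are separated by ^.
Counting the conjuncts: 7 clauses.

7


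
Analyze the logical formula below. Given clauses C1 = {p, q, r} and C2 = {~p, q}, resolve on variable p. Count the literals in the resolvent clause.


Remove p from C1 and ~p from C2.
C1 remainder: {q, r}
C2 remainder: {q}
Union (resolvent): {q, r}
Resolvent has 2 literal(s).

2


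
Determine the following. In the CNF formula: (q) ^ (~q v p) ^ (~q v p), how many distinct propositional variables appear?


Identify each variable that appears in the formula.
Variables found: p, q
Count = 2

2


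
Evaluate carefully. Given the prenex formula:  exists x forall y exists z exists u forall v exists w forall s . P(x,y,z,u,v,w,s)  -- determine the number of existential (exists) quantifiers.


Quantifier prefix: exists x forall y exists z exists u forall v exists w forall s
Mark each quantifier type:
  E U E E U E U
Universal count = 3, Existential count = 4
Asked for existential (exists) quantifiers: 4

4


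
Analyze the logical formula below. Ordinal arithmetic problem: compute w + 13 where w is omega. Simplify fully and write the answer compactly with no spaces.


Compute w + 13.
Ordinal + is associative but NOT commutative; for finite n>0, n + w = w but w + n stays w+n.
w + 13 is already in normal form (a successor ordinal beyond w).
Result = w+13

w+13


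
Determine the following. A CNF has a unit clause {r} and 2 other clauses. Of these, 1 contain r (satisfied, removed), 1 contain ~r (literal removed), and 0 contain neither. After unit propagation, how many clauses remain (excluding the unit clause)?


Satisfied (removed): 1
Shortened (remain): 1
Unchanged (remain): 0
Remaining = 1 + 0 = 1

1


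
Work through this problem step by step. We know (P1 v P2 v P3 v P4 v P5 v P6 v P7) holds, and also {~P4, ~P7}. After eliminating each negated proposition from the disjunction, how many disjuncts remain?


Original disjuncts (7): P1, P2, P3, P4, P5, P6, P7
Negated (eliminate): ~P4, ~P7
Remaining disjuncts: P1, P2, P3, P5, P6
Count = 7 - 2 = 5

5


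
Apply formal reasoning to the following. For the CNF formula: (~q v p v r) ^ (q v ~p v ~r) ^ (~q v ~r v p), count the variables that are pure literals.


Check each variable for pure literal status:
p: mixed (not pure)
q: mixed (not pure)
r: mixed (not pure)
Pure literal count = 0

0


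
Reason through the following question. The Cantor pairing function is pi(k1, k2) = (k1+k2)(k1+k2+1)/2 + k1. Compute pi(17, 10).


k1 + k2 = 27
(k1+k2)(k1+k2+1)/2 = 27 * 28 / 2 = 378
pi = 378 + 17 = 395

395


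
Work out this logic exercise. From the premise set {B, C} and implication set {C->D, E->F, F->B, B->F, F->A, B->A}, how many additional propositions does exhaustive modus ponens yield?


Initial facts: {B, C}
Apply modus ponens to closure:
  C and C->D  =>  D
  B and B->F  =>  F
  F and F->A  =>  A
Final known: {A, B, C, D, F}
New propositions: {A, D, F}
Count = 3

3


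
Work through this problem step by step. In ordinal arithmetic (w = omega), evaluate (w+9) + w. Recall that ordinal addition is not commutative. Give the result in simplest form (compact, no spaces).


Compute (w+9) + w.
Ordinal + is associative but NOT commutative; for finite n>0, n + w = w but w + n stays w+n.
(w+9) + w = w + (9+w) = w + w = w*2 (the finite tail 9 is absorbed by the right w).
Result = w*2

w*2


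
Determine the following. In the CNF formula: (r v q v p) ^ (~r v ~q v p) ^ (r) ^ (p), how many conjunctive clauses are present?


A CNF formula is a conjunction of clauses.
Clauses are separated by ^.
Counting the conjuncts: 4 clauses.

4


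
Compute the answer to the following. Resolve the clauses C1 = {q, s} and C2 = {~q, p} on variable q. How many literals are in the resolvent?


Remove q from C1 and ~q from C2.
C1 remainder: {s}
C2 remainder: {p}
Union (resolvent): {p, s}
Resolvent has 2 literal(s).

2


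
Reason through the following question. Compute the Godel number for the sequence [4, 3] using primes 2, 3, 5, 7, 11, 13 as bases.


Encode each element as an exponent of the corresponding prime:
  2^4 = 16
  3^3 = 27
Product = 16 * 27 = 432

432


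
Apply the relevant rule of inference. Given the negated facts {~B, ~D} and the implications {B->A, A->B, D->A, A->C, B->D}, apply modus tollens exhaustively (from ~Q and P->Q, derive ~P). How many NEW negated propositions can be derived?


Initial negated facts: {~B, ~D}
Apply modus tollens to closure:
  ~B and A->B  =>  ~A
Final negated: {~A, ~B, ~D}
New negations: {~A}
Count = 1

1


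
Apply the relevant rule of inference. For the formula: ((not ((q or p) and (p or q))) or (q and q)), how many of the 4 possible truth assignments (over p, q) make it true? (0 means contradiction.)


Check all 4 assignments:
p=0, q=0: 1
p=0, q=1: 1
p=1, q=0: 0
p=1, q=1: 1
Count of True = 3

3


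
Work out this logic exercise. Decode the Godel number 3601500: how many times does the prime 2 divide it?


Factorize 3601500 by dividing by 2 repeatedly.
Division steps: 2 divides 3601500 exactly 2 time(s).
Exponent of 2 = 2

2


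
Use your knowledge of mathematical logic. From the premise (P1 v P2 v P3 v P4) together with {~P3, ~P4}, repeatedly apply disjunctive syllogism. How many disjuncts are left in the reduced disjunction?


Original disjuncts (4): P1, P2, P3, P4
Negated (eliminate): ~P3, ~P4
Remaining disjuncts: P1, P2
Count = 4 - 2 = 2

2


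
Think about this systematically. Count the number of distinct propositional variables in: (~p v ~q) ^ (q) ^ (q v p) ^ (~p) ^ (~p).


Identify each variable that appears in the formula.
Variables found: p, q
Count = 2

2


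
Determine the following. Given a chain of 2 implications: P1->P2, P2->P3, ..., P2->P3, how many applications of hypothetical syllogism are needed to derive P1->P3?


With 2 implications in a chain connecting 3 propositions:
P1->P2, P2->P3, ..., P2->P3
Steps needed = (number of implications) - 1 = 2 - 1 = 1

1


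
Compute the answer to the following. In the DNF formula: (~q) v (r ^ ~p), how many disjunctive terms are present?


A DNF formula is a disjunction of terms (conjunctions).
Terms are separated by v.
Counting the disjuncts: 2 terms.

2


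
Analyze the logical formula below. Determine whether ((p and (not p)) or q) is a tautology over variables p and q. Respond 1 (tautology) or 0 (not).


Check all 4 assignments:
p=0, q=0: 0
p=0, q=1: 1
p=1, q=0: 0
p=1, q=1: 1
Satisfying count = 2/4.
Tautology iff count = 4: no.

0


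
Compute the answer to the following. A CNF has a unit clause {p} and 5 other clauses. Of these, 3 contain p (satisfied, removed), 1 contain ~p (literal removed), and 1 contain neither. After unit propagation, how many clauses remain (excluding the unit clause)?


Satisfied (removed): 3
Shortened (remain): 1
Unchanged (remain): 1
Remaining = 1 + 1 = 2

2


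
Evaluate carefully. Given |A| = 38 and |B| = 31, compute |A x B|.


The Cartesian product A x B contains all ordered pairs (a, b).
|A x B| = |A| * |B| = 38 * 31 = 1178

1178


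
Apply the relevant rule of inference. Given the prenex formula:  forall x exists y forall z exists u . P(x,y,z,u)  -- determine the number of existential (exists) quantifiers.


Quantifier prefix: forall x exists y forall z exists u
Mark each quantifier type:
  U E U E
Universal count = 2, Existential count = 2
Asked for existential (exists) quantifiers: 2

2


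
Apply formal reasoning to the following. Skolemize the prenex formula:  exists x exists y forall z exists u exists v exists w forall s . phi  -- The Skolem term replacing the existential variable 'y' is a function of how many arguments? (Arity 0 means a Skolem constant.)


Quantifier prefix: exists x exists y forall z exists u exists v exists w forall s
'y' is existentially quantified at position 2.
No universal quantifiers precede it.
Skolem function arity = 0 (a Skolem constant)

0


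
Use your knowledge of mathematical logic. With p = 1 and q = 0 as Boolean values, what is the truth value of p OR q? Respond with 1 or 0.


p = 1, q = 0
Operation: p OR q
Evaluate: 1 OR 0 = 1

1


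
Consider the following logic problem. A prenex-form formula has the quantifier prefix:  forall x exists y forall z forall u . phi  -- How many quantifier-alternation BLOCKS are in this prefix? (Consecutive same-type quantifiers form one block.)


Quantifier-type sequence: A E A A  (A=forall, E=exists)
Group into maximal same-type runs:
  Ax1 | Ex1 | Ax2
Number of blocks = 3

3


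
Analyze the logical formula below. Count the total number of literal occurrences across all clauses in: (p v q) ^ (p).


Counting literals in each clause:
Clause 1: 2 literal(s)
Clause 2: 1 literal(s)
Total = 3

3


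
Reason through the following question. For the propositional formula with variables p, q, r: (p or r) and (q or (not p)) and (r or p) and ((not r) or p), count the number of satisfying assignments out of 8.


Evaluate all 8 assignments for p, q, r:
p=0, q=0, r=0: 0
p=0, q=0, r=1: 0
p=0, q=1, r=0: 0
p=0, q=1, r=1: 0
p=1, q=0, r=0: 0
p=1, q=0, r=1: 0
p=1, q=1, r=0: 1
p=1, q=1, r=1: 1
Satisfying count = 2

2


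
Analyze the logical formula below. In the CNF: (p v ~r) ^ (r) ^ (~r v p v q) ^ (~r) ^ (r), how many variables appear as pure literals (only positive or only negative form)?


Check each variable for pure literal status:
p: pure positive
q: pure positive
r: mixed (not pure)
Pure literal count = 2

2


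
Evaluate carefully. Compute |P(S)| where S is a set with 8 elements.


The power set of a set with n elements has 2^n elements.
|P(S)| = 2^8 = 256

256


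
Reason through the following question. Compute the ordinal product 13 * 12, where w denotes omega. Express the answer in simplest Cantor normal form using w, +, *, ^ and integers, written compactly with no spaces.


Compute 13 * 12.
Ordinal * is associative and left-distributive over +, but NOT commutative; for finite n>1, n*w = w but w*n stays w*n.
Both finite; ordinal * agrees with natural *: 13 * 12 = 156.
Result = 156

156


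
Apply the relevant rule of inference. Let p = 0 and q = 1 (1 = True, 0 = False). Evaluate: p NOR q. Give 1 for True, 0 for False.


p = 0, q = 1
Operation: p NOR q
Evaluate: 0 NOR 1 = 0

0


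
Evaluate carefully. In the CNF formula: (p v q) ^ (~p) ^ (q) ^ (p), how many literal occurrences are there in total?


Counting literals in each clause:
Clause 1: 2 literal(s)
Clause 2: 1 literal(s)
Clause 3: 1 literal(s)
Clause 4: 1 literal(s)
Total = 5

5


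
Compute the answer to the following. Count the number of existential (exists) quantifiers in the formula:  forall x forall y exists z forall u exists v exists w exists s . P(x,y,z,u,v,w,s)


Quantifier prefix: forall x forall y exists z forall u exists v exists w exists s
Mark each quantifier type:
  U U E U E E E
Universal count = 3, Existential count = 4
Asked for existential (exists) quantifiers: 4

4


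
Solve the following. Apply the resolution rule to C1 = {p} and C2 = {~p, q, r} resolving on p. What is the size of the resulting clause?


Remove p from C1 and ~p from C2.
C1 remainder: {}
C2 remainder: {q, r}
Union (resolvent): {q, r}
Resolvent has 2 literal(s).

2


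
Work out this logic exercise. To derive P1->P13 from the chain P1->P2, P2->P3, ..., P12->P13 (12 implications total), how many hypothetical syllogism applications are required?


With 12 implications in a chain connecting 13 propositions:
P1->P2, P2->P3, ..., P12->P13
Steps needed = (number of implications) - 1 = 12 - 1 = 11

11
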